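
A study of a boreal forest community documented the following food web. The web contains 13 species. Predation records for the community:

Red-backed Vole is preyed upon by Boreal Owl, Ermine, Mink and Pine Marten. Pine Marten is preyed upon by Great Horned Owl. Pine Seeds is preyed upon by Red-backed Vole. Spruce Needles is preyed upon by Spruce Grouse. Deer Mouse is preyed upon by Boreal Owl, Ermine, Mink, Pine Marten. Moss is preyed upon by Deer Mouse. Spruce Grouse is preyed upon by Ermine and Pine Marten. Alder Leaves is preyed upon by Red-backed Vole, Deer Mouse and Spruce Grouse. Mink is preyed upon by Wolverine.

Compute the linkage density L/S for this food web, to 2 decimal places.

There are L = 18 links among S = 13 species.
L/S = 18/13 = 1.3846 ≈ 1.38.

L/S = 1.38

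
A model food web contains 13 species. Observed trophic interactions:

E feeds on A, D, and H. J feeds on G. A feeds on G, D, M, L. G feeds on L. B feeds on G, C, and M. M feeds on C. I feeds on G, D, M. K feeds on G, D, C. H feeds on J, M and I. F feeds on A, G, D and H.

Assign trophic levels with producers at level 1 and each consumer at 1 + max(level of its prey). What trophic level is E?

C is a producer → level 1.
M eats C → level 2.
I eats M (level 2); other prey at levels: D 1, G 2 → level 3.
H eats I (level 3); other prey at levels: M 2, J 3 → level 4.
E eats H (level 4); other prey at levels: D 1, A 3 → level 5.

Trophic level 5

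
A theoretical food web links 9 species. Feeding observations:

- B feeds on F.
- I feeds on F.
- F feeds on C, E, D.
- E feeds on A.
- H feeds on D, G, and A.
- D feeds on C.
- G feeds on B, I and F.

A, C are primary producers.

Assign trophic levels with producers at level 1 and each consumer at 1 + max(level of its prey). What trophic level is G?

C is a producer → level 1.
D eats C → level 2.
F eats D (level 2); other prey at levels: C 1, E 2 → level 3.
I eats F → level 4.
G eats I (level 4); other prey at levels: F 3, B 4 → level 5.

Trophic level 5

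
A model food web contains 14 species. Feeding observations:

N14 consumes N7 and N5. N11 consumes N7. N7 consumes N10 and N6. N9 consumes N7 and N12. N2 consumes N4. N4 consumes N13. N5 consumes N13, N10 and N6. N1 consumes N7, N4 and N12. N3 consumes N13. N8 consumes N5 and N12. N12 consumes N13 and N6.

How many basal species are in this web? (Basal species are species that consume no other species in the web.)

Basal species (no prey listed): N13, N6, N10.
Count: 3.

3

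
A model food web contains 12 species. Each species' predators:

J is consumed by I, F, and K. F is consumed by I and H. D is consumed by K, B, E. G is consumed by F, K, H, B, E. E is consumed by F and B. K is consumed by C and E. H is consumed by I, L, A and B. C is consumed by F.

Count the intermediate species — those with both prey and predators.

5

Intermediate species (has both prey and predators): K, E, C, F, H.
Count: 5.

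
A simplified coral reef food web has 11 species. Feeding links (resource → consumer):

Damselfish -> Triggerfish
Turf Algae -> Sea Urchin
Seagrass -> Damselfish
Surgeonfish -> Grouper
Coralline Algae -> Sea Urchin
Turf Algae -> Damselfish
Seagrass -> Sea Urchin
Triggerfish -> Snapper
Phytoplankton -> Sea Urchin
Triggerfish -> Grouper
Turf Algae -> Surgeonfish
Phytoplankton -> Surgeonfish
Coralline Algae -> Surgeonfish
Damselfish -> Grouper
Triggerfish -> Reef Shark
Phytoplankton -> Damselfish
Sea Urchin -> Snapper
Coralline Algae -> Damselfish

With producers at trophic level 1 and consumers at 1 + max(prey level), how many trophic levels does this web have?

Producers (level 1): Coralline Algae, Seagrass, Phytoplankton, Turf Algae.
Coralline Algae → Damselfish → Triggerfish → Grouper gives Grouper level 4.
No species has a prey at level 4, so no species reaches level 5.

4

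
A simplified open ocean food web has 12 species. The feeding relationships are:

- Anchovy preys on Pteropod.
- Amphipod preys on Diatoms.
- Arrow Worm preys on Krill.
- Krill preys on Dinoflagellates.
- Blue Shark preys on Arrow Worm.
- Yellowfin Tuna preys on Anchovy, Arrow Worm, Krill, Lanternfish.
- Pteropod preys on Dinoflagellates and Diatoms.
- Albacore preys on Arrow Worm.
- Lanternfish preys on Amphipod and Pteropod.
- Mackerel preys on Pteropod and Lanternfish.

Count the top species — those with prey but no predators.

4

Top species (has prey, but nothing eats it): Yellowfin Tuna, Mackerel, Albacore, Blue Shark.
Count: 4.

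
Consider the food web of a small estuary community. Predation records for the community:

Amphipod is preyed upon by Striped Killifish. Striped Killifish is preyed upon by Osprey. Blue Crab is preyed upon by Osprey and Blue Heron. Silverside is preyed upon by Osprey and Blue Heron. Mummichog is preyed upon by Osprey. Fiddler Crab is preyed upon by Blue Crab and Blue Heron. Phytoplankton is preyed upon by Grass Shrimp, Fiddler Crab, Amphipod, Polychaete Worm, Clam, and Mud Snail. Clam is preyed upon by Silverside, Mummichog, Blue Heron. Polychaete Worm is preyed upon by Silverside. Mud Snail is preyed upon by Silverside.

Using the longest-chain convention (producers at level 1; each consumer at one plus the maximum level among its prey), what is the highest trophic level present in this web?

Producers (level 1): Phytoplankton.
Phytoplankton → Clam → Silverside → Blue Heron gives Blue Heron level 4.
No species has a prey at level 4, so no species reaches level 5.

4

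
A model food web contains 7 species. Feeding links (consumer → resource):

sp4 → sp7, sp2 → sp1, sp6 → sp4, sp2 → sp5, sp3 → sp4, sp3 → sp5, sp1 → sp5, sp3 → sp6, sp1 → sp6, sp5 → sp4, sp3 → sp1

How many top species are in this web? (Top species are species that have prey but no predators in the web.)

2

Top species (has prey, but nothing eats it): sp3, sp2.
Count: 2.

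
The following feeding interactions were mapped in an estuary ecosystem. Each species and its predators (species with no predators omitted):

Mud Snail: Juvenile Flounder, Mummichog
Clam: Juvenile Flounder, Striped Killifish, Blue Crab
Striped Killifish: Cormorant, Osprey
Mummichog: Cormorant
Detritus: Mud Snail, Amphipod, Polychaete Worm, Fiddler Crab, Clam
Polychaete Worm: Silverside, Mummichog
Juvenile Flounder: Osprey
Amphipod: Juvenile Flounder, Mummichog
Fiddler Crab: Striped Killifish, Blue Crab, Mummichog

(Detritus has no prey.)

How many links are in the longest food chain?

3 links

One longest chain: Detritus → Mud Snail → Mummichog → Cormorant.
It has 4 species and 3 links.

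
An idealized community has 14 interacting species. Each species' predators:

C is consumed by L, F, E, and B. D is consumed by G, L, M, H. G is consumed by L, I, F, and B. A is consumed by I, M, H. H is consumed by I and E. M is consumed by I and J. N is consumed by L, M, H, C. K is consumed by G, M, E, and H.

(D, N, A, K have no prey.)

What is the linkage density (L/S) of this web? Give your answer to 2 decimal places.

There are L = 27 links among S = 14 species.
L/S = 27/14 = 1.9286 ≈ 1.93.

L/S = 1.93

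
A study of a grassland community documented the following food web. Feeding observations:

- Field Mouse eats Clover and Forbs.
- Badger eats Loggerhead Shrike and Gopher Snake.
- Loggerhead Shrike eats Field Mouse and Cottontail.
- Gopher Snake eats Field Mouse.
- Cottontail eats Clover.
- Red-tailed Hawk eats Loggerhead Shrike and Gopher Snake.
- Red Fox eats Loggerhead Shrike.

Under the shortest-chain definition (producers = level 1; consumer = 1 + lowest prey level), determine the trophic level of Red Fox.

Trophic level 4

Forbs is a producer → level 1.
Field Mouse eats Forbs → level 2.
Loggerhead Shrike eats Field Mouse → level 3.
Red Fox eats Loggerhead Shrike → level 4.
No prey of Red Fox is below level 3, so 4 is the minimum.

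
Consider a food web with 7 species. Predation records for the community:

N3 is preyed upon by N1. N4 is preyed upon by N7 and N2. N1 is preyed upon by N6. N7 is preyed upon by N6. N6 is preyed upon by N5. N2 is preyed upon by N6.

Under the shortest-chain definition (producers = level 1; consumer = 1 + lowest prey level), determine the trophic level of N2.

N4 is a producer → level 1.
N2 eats N4 → level 2.

Trophic level 2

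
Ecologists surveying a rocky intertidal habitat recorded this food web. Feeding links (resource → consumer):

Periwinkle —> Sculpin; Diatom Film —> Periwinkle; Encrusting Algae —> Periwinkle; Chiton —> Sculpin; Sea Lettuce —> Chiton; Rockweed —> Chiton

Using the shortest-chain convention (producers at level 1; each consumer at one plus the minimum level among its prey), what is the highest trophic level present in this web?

Producers (level 1): Encrusting Algae, Rockweed, Sea Lettuce, Diatom Film.
Following each consumer down to its lowest-level prey: Rockweed → Chiton → Sculpin (levels 1 through 3).
All prey of Sculpin (Chiton 2, Periwinkle 2) are at level 2 or above, so Sculpin is at level 1 + 2 = 3.
Every consumer has at least one prey at level 2 or below, so none exceeds level 3.

3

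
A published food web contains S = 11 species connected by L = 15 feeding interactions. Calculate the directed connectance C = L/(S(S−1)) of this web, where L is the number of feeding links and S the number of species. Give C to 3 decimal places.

C = 0.136

The web has S = 11 species and L = 15 feeding links.
C = L / (S(S−1)) = 15 / 110 = 0.1364 ≈ 0.136.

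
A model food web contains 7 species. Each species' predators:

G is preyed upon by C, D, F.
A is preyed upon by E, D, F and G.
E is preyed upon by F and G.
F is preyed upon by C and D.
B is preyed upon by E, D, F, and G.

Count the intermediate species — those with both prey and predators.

Intermediate species (has both prey and predators): E, G, F.
Count: 3.

3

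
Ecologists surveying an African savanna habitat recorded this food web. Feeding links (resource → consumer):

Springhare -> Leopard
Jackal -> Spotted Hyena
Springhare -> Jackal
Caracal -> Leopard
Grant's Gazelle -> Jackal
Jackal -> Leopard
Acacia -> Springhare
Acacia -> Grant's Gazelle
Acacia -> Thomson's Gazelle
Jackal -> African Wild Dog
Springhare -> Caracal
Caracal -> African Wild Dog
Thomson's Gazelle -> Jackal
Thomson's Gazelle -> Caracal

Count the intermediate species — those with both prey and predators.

5

Intermediate species (has both prey and predators): Grant's Gazelle, Thomson's Gazelle, Springhare, Jackal, Caracal.
Count: 5.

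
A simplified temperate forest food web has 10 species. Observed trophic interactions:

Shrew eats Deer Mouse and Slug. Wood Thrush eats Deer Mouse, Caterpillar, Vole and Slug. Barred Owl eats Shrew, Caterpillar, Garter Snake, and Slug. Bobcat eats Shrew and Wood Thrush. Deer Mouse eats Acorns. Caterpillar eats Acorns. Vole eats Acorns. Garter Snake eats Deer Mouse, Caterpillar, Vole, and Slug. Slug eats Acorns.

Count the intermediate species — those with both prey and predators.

Intermediate species (has both prey and predators): Deer Mouse, Caterpillar, Slug, Vole, Shrew, Garter Snake, Wood Thrush.
Count: 7.

7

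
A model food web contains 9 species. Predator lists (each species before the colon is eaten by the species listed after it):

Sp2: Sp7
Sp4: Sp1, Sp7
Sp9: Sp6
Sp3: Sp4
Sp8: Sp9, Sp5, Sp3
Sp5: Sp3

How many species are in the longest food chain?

5 species

One longest chain: Sp8 → Sp5 → Sp3 → Sp4 → Sp1.
It has 5 species and 4 links.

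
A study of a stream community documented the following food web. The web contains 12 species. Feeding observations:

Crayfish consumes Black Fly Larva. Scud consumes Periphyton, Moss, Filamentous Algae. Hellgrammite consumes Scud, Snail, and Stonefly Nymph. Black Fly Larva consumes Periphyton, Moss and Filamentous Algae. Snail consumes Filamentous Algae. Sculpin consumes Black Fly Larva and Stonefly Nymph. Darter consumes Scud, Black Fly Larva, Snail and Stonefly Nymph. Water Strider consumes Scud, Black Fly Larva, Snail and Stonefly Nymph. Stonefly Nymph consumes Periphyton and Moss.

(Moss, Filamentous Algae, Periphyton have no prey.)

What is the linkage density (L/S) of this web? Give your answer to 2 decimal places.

L/S = 1.92

There are L = 23 links among S = 12 species.
L/S = 23/12 = 1.9167 ≈ 1.92.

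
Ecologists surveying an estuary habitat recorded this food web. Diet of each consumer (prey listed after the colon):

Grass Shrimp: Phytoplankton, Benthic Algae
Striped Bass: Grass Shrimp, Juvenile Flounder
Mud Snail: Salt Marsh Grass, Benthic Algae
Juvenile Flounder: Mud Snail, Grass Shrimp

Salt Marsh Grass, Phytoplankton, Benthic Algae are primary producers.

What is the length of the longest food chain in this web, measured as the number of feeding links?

One longest chain: Salt Marsh Grass → Mud Snail → Juvenile Flounder → Striped Bass.
It has 4 species and 3 links.

3 links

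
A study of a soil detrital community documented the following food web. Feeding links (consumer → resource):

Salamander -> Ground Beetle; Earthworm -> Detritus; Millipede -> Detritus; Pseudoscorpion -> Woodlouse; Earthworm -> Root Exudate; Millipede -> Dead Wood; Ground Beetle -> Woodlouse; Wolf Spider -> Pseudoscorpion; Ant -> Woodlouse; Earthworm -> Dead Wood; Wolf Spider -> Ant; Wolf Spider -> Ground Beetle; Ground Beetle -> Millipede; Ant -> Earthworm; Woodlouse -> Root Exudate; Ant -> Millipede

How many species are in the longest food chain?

One longest chain: Dead Wood → Millipede → Ground Beetle → Salamander.
It has 4 species and 3 links.

4 species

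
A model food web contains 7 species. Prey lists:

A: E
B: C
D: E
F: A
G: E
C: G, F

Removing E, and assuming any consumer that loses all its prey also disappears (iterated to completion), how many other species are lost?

6

Remove E.
Round 1: D (all prey gone), A (all prey gone), G (all prey gone) → extinct.
Round 2: F (all prey gone) → extinct.
Round 3: C (all prey gone) → extinct.
Round 4: B (all prey gone) → extinct.
No further losses. Total secondary extinctions: 6.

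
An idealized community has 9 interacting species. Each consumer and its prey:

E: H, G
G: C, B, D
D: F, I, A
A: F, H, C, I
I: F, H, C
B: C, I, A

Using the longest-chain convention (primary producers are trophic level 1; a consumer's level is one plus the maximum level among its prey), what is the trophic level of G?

Trophic level 5

F is a producer → level 1.
I eats F (level 1); other prey at levels: H 1, C 1 → level 2.
A eats I (level 2); other prey at levels: F 1, H 1, C 1 → level 3.
B eats A (level 3); other prey at levels: C 1, I 2 → level 4.
G eats B (level 4); other prey at levels: C 1, D 4 → level 5.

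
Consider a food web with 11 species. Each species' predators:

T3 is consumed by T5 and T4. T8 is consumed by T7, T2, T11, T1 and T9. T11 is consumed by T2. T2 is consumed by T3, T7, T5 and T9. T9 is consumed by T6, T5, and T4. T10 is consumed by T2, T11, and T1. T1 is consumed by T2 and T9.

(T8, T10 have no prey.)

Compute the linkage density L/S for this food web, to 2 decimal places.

L/S = 1.82

There are L = 20 links among S = 11 species.
L/S = 20/11 = 1.8182 ≈ 1.82.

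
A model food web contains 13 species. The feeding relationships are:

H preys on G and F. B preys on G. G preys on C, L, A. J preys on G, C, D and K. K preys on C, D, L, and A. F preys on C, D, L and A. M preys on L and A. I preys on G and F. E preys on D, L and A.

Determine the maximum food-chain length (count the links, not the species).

2 links

One longest chain: L → K → J.
It has 3 species and 2 links.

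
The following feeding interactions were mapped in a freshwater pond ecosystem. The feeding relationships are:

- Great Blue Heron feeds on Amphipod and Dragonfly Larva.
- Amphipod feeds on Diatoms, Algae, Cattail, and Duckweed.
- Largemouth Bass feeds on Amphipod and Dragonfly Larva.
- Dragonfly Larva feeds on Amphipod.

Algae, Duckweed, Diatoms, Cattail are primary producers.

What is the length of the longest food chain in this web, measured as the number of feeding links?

3 links

One longest chain: Algae → Amphipod → Dragonfly Larva → Largemouth Bass.
It has 4 species and 3 links.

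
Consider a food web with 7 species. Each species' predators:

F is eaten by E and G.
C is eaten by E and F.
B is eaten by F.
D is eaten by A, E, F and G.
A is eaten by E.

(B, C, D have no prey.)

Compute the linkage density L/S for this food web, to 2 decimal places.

There are L = 10 links among S = 7 species.
L/S = 10/7 = 1.4286 ≈ 1.43.

L/S = 1.43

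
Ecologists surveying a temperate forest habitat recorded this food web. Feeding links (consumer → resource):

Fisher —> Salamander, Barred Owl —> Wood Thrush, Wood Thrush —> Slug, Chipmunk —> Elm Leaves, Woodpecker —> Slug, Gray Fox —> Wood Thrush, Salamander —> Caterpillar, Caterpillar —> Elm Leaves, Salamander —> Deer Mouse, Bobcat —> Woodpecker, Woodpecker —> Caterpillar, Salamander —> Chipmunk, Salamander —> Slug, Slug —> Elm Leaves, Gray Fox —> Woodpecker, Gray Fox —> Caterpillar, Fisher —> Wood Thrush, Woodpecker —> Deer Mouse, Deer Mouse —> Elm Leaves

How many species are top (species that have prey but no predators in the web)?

4

Top species (has prey, but nothing eats it): Barred Owl, Gray Fox, Bobcat, Fisher.
Count: 4.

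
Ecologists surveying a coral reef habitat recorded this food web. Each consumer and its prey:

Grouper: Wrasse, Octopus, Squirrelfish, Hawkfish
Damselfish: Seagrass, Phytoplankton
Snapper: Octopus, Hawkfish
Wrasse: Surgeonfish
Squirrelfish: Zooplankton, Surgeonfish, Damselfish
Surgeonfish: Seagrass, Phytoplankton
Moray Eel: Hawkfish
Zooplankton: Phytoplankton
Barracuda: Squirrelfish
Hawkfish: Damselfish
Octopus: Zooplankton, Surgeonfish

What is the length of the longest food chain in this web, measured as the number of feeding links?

One longest chain: Seagrass → Damselfish → Hawkfish → Snapper.
It has 4 species and 3 links.

3 links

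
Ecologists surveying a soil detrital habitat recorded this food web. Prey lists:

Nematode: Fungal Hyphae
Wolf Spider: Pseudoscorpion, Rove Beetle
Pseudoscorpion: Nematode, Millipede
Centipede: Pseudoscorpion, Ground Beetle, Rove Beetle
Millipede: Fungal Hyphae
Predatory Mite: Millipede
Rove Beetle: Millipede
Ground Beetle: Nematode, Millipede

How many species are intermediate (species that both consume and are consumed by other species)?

5

Intermediate species (has both prey and predators): Nematode, Millipede, Pseudoscorpion, Ground Beetle, Rove Beetle.
Count: 5.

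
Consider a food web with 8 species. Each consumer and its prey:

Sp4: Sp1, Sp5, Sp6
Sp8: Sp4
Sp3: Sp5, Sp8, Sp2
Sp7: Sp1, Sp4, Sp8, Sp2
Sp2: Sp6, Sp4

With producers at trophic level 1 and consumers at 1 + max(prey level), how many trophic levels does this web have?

Producers (level 1): Sp1, Sp5, Sp6.
Sp1 → Sp4 → Sp8 → Sp3 gives Sp3 level 4.
No species has a prey at level 4, so no species reaches level 5.

4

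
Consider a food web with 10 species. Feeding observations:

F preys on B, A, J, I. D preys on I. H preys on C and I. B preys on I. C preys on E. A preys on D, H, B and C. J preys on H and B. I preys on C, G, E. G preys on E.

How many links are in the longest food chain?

5 links

One longest chain: E → C → I → B → A → F.
It has 6 species and 5 links.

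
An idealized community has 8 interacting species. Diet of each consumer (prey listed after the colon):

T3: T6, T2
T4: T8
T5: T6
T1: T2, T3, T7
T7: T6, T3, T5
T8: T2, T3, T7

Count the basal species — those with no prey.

2

Basal species (no prey listed): T6, T2.
Count: 2.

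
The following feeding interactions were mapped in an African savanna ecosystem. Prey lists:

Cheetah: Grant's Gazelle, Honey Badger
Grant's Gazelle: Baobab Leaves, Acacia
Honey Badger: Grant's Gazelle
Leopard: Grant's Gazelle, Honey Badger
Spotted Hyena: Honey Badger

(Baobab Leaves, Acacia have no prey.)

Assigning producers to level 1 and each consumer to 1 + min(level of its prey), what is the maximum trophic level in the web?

Producers (level 1): Baobab Leaves, Acacia.
Following each consumer down to its lowest-level prey: Baobab Leaves → Grant's Gazelle → Honey Badger → Spotted Hyena (levels 1 through 4).
All prey of Spotted Hyena (Honey Badger 3) are at level 3 or above, so Spotted Hyena is at level 1 + 3 = 4.
Every consumer has at least one prey at level 3 or below, so none exceeds level 4.

4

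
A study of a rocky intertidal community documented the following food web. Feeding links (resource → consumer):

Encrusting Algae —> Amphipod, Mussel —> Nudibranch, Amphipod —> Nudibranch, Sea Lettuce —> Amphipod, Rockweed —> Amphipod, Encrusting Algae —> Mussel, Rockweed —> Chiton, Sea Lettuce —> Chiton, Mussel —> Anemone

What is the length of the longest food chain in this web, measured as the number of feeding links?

One longest chain: Encrusting Algae → Mussel → Anemone.
It has 3 species and 2 links.

2 links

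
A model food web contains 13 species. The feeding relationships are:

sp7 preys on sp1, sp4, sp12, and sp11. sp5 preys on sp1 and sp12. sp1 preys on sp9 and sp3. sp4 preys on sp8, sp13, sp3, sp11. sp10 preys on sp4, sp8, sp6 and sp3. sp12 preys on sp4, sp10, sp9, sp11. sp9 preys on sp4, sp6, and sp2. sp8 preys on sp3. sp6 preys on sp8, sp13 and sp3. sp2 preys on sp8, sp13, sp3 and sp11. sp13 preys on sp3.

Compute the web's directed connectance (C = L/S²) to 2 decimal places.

C = 0.19

The web has S = 13 species and L = 32 feeding links.
C = L / S² = 32 / 169 = 0.1893 ≈ 0.19.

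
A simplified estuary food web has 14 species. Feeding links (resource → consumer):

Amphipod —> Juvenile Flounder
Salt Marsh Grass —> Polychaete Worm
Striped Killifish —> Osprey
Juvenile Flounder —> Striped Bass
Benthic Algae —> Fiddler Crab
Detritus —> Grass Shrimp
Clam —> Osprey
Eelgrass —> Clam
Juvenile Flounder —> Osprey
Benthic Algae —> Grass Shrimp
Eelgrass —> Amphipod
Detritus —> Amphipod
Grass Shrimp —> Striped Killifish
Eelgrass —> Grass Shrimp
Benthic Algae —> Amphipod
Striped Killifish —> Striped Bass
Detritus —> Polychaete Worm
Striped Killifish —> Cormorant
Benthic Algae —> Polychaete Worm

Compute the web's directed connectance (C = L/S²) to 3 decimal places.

C = 0.097

The web has S = 14 species and L = 19 feeding links.
C = L / S² = 19 / 196 = 0.0969 ≈ 0.097.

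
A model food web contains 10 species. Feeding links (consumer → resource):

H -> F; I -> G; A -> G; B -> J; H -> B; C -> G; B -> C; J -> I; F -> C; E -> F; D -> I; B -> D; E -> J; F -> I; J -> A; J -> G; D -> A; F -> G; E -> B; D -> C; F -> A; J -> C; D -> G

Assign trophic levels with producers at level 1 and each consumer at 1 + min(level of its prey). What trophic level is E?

Trophic level 3

G is a producer → level 1.
J eats G → level 2.
E eats J → level 3.
No prey of E is below level 2, so 3 is the minimum.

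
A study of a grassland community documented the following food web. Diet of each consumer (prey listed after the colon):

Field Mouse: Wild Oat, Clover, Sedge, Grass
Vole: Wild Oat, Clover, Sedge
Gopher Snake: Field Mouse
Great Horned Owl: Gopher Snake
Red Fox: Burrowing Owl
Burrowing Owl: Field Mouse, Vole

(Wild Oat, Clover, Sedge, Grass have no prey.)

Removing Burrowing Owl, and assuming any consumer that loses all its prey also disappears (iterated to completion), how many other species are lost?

Remove Burrowing Owl.
Round 1: Red Fox (all prey gone) → extinct.
No further losses. Total secondary extinctions: 1.

1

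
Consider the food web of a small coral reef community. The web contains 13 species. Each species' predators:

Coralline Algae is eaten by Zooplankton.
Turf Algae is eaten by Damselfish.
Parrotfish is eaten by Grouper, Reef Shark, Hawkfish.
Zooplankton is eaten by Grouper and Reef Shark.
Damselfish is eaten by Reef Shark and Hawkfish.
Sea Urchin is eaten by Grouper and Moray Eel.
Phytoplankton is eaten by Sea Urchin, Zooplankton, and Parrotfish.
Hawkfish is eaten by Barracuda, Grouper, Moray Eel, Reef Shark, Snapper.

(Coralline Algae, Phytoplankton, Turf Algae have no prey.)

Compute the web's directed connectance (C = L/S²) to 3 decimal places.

The web has S = 13 species and L = 19 feeding links.
C = L / S² = 19 / 169 = 0.1124 ≈ 0.112.

C = 0.112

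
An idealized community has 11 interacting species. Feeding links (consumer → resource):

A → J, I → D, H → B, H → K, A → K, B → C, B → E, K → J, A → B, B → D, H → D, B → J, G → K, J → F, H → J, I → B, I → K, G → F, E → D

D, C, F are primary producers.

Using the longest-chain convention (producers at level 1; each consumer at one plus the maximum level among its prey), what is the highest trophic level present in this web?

Producers (level 1): D, C, F.
F → J → K → H gives H level 4.
No species has a prey at level 4, so no species reaches level 5.

4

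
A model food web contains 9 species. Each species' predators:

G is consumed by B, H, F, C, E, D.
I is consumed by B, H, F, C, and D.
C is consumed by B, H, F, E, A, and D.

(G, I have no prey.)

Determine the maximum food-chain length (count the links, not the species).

2 links

One longest chain: G → C → A.
It has 3 species and 2 links.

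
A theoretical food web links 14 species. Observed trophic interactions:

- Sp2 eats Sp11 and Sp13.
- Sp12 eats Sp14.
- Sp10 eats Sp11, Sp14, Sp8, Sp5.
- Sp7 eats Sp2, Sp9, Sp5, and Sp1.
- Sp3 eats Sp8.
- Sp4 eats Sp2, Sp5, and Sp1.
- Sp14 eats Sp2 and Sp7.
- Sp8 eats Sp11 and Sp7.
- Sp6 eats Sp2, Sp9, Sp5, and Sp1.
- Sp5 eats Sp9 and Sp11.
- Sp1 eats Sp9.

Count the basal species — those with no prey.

3

Basal species (no prey listed): Sp11, Sp9, Sp13.
Count: 3.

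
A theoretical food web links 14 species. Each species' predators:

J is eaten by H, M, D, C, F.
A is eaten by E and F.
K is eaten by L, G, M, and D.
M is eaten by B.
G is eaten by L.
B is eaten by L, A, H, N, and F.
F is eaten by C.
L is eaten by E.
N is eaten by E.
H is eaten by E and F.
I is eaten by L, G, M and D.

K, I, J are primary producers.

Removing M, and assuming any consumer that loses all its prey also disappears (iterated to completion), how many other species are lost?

Remove M.
Round 1: B (all prey gone) → extinct.
Round 2: N (all prey gone), A (all prey gone) → extinct.
No further losses. Total secondary extinctions: 3.

3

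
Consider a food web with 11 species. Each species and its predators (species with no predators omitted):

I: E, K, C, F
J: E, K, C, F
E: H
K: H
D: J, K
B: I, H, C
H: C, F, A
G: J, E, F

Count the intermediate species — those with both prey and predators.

5

Intermediate species (has both prey and predators): I, J, E, K, H.
Count: 5.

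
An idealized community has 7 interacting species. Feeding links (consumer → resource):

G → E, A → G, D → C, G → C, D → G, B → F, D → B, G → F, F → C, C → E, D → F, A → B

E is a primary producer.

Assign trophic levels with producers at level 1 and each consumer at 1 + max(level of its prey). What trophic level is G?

E is a producer → level 1.
C eats E → level 2.
F eats C → level 3.
G eats F (level 3); other prey at levels: E 1, C 2 → level 4.

Trophic level 4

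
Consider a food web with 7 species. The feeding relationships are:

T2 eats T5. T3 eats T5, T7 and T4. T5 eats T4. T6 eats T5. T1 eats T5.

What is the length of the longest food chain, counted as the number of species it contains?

3 species

One longest chain: T4 → T5 → T2.
It has 3 species and 2 links.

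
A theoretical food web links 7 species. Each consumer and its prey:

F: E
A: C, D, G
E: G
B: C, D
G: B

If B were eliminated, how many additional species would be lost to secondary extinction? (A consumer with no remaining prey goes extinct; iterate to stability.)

3

Remove B.
Round 1: G (all prey gone) → extinct.
Round 2: E (all prey gone) → extinct.
Round 3: F (all prey gone) → extinct.
No further losses. Total secondary extinctions: 3.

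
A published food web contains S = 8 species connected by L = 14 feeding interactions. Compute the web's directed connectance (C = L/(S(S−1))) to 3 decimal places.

The web has S = 8 species and L = 14 feeding links.
C = L / (S(S−1)) = 14 / 56 = 0.2500 ≈ 0.250.

C = 0.250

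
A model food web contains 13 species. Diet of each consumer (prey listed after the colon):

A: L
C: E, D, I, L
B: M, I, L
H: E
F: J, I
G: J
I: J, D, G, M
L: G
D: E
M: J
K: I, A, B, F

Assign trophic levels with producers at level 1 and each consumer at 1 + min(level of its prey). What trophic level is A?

Trophic level 4

J is a producer → level 1.
G eats J → level 2.
L eats G → level 3.
A eats L → level 4.
No prey of A is below level 3, so 4 is the minimum.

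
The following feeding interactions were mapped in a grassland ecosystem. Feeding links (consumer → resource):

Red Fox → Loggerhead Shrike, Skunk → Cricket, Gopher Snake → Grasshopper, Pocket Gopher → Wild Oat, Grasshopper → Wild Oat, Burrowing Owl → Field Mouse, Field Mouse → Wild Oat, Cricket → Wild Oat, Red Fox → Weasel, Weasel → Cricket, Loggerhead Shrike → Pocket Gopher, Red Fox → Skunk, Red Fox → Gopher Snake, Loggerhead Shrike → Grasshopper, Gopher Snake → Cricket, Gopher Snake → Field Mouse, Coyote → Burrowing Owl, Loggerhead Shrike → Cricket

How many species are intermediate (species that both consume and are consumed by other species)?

9

Intermediate species (has both prey and predators): Pocket Gopher, Cricket, Field Mouse, Grasshopper, Gopher Snake, Weasel, Burrowing Owl, Loggerhead Shrike, Skunk.
Count: 9.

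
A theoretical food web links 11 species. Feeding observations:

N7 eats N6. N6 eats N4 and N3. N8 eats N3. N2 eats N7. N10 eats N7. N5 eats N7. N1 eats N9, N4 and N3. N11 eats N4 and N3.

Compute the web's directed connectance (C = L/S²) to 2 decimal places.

C = 0.10

The web has S = 11 species and L = 12 feeding links.
C = L / S² = 12 / 121 = 0.0992 ≈ 0.10.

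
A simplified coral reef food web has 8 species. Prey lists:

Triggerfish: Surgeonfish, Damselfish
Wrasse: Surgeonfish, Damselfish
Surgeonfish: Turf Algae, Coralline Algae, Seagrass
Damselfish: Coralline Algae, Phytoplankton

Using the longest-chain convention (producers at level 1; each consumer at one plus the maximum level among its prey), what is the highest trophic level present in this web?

3

Producers (level 1): Turf Algae, Coralline Algae, Phytoplankton, Seagrass.
Turf Algae → Surgeonfish → Triggerfish gives Triggerfish level 3.
No species has a prey at level 3, so no species reaches level 4.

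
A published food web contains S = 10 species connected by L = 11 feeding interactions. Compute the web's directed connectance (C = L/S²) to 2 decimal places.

C = 0.11

The web has S = 10 species and L = 11 feeding links.
C = L / S² = 11 / 100 = 0.1100 ≈ 0.11.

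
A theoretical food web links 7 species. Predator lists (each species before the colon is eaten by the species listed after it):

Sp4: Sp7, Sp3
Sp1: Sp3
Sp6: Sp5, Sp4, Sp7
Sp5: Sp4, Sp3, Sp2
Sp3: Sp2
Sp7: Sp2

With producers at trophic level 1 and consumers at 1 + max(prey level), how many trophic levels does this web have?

Producers (level 1): Sp6, Sp1.
Sp6 → Sp5 → Sp4 → Sp7 → Sp2 gives Sp2 level 5.
No species has a prey at level 5, so no species reaches level 6.

5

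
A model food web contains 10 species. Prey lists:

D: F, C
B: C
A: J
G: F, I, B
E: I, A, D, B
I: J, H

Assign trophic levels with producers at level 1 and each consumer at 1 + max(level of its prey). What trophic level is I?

J is a producer → level 1.
I eats J (level 1); other prey at levels: H 1 → level 2.

Trophic level 2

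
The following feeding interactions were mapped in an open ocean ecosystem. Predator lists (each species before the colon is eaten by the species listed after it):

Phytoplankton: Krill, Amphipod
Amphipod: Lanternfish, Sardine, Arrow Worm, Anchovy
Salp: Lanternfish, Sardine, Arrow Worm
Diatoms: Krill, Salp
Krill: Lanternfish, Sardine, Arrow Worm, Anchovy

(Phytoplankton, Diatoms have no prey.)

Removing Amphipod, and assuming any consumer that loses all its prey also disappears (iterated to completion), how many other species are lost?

0

Remove Amphipod.
Every predator of it retains at least one other prey: Lanternfish still has Krill, Salp; Sardine still has Krill, Salp; Arrow Worm still has Krill, Salp; Anchovy still has Krill.
No consumer loses all prey, so no secondary extinctions occur.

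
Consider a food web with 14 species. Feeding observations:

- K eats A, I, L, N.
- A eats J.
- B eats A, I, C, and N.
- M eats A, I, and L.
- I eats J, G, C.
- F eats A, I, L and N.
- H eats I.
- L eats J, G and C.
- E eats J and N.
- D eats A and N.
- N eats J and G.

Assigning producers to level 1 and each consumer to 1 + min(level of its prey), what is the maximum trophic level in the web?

3

Producers (level 1): G, C, J.
Following each consumer down to its lowest-level prey: G → I → H (levels 1 through 3).
All prey of H (I 2) are at level 2 or above, so H is at level 1 + 2 = 3.
Every consumer has at least one prey at level 2 or below, so none exceeds level 3.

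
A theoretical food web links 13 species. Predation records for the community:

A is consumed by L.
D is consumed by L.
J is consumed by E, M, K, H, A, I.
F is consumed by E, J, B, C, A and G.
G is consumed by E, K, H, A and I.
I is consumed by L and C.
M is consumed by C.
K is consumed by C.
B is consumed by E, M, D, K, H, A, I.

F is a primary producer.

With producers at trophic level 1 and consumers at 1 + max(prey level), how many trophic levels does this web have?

Producers (level 1): F.
F → J → A → L gives L level 4.
No species has a prey at level 4, so no species reaches level 5.

4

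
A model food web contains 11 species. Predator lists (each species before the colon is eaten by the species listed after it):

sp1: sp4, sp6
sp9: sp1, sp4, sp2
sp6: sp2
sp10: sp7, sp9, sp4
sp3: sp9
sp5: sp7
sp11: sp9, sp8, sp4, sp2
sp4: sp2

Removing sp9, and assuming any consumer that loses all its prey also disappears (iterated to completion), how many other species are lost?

Remove sp9.
Round 1: sp1 (all prey gone) → extinct.
Round 2: sp6 (all prey gone) → extinct.
No further losses. Total secondary extinctions: 2.

2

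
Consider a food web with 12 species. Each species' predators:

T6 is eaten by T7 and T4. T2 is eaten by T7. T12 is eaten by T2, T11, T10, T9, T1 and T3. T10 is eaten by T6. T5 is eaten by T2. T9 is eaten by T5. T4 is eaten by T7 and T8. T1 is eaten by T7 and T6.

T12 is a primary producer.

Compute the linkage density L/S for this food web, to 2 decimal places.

L/S = 1.33

There are L = 16 links among S = 12 species.
L/S = 16/12 = 1.3333 ≈ 1.33.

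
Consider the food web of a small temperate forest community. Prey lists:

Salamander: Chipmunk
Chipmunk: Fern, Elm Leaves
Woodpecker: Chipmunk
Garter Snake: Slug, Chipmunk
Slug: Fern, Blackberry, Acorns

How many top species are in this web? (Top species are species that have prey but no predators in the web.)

3

Top species (has prey, but nothing eats it): Woodpecker, Salamander, Garter Snake.
Count: 3.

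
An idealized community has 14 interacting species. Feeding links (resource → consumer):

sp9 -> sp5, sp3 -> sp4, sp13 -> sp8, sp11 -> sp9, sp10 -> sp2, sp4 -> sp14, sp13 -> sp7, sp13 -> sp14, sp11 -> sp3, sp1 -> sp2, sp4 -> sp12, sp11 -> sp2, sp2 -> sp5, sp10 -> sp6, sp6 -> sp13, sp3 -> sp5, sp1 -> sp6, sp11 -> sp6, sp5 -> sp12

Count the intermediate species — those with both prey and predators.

7

Intermediate species (has both prey and predators): sp3, sp9, sp2, sp6, sp4, sp13, sp5.
Count: 7.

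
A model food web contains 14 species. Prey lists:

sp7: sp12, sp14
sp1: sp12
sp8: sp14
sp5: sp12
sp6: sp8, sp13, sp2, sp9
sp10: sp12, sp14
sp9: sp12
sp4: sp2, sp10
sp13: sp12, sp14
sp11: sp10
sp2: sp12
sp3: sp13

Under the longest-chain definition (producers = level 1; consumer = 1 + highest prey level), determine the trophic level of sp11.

Trophic level 3

sp12 is a producer → level 1.
sp10 eats sp12 (level 1); other prey at levels: sp14 1 → level 2.
sp11 eats sp10 → level 3.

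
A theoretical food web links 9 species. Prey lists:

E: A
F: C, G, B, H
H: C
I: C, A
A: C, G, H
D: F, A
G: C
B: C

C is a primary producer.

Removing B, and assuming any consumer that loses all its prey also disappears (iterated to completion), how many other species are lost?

Remove B.
Every predator of it retains at least one other prey: F still has C, G, H.
No consumer loses all prey, so no secondary extinctions occur.

0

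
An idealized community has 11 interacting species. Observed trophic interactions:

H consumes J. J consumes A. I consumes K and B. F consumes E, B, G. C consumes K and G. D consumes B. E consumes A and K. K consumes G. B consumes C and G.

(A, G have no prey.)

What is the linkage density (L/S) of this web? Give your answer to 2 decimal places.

There are L = 15 links among S = 11 species.
L/S = 15/11 = 1.3636 ≈ 1.36.

L/S = 1.36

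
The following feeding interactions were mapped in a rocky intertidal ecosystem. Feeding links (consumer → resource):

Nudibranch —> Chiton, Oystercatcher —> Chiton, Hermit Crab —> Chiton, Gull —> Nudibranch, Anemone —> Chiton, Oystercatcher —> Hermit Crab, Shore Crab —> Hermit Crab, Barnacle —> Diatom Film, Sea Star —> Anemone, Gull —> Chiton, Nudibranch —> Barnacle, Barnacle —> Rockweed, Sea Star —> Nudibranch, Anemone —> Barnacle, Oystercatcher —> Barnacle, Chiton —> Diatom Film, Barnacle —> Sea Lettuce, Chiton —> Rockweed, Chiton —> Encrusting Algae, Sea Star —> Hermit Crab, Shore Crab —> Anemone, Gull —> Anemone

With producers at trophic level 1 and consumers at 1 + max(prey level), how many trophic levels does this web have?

4

Producers (level 1): Diatom Film, Rockweed, Sea Lettuce, Encrusting Algae.
Diatom Film → Chiton → Anemone → Gull gives Gull level 4.
No species has a prey at level 4, so no species reaches level 5.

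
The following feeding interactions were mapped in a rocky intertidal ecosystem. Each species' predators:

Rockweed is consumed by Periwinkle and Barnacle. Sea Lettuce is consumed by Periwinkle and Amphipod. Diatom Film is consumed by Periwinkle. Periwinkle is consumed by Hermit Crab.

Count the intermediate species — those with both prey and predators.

1

Intermediate species (has both prey and predators): Periwinkle.
Count: 1.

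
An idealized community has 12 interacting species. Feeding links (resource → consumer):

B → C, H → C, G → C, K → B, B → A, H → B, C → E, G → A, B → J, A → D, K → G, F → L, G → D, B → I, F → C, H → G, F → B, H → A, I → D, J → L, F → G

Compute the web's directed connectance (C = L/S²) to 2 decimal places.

The web has S = 12 species and L = 21 feeding links.
C = L / S² = 21 / 144 = 0.1458 ≈ 0.15.

C = 0.15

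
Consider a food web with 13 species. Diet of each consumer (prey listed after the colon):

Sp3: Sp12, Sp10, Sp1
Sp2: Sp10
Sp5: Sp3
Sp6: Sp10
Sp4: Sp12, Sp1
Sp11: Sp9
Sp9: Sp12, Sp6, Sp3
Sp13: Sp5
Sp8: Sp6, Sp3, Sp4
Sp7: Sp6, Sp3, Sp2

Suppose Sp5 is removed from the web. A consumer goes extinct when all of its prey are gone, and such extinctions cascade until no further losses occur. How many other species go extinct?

1

Remove Sp5.
Round 1: Sp13 (all prey gone) → extinct.
No further losses. Total secondary extinctions: 1.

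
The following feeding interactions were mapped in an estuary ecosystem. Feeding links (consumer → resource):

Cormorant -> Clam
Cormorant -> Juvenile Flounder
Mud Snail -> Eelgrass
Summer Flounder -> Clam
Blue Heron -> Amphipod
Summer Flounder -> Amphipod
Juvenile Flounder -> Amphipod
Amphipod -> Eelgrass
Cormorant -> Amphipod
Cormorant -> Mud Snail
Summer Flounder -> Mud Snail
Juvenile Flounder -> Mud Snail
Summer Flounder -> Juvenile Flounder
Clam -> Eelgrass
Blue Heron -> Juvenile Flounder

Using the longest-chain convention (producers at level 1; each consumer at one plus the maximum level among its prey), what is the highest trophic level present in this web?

Producers (level 1): Eelgrass.
Eelgrass → Mud Snail → Juvenile Flounder → Cormorant gives Cormorant level 4.
No species has a prey at level 4, so no species reaches level 5.

4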